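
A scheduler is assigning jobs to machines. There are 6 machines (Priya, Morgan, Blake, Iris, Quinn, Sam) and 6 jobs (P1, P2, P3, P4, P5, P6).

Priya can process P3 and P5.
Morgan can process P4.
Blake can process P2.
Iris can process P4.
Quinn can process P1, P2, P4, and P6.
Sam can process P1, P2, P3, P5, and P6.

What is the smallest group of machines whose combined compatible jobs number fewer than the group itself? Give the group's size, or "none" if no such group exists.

2

Take S = {Morgan, Iris}. Its neighbourhood is {P4}, so |N(S)| = 1 < |S| = 2.
No single vertex violates Hall's condition since each has at least one neighbour, so 2 is the minimum.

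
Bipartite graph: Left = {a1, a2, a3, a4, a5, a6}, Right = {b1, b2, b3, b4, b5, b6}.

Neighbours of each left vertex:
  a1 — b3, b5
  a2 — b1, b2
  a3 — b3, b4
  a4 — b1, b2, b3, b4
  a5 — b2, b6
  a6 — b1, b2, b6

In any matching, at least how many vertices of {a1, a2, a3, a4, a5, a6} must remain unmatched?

For example, pair a1-b5, a2-b1, a3-b4, a4-b3, a5-b2, a6-b6.
This saturates every left vertex, so 6 is the maximum.
That matches 6 of the 6, leaving 0 unmatched; no matching can do better.

0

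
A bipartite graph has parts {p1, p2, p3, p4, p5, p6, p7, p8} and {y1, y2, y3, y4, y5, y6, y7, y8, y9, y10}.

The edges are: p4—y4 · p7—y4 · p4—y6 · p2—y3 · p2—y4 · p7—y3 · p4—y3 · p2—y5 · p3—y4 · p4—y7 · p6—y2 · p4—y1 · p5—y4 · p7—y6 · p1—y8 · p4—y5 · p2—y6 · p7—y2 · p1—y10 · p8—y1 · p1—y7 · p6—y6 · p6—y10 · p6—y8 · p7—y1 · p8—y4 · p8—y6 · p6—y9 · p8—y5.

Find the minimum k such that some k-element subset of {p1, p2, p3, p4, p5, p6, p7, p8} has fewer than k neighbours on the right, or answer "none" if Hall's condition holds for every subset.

2

Take S = {p3, p5}. Its neighbourhood is {y4}, so |N(S)| = 1 < |S| = 2.
No single vertex violates Hall's condition since each has at least one neighbour, so 2 is the minimum.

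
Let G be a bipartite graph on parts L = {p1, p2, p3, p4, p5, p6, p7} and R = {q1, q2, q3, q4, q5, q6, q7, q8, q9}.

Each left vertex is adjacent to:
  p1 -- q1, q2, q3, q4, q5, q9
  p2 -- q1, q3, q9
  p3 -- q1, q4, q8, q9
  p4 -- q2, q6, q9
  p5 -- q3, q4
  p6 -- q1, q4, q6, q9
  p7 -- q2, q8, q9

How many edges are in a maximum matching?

7

One maximum matching: p1–q1, p2–q9, p3–q4, p4–q2, p5–q3, p6–q6, p7–q8.
This saturates every left vertex, so 7 is the maximum.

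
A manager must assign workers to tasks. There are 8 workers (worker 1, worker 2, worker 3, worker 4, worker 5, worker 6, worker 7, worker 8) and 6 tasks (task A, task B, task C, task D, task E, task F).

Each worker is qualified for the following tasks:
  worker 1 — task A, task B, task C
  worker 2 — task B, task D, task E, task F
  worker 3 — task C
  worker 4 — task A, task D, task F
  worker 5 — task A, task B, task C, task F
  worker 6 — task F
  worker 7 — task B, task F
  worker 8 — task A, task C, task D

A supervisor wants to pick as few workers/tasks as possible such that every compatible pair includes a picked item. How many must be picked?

{worker 2, task A, task B, task C, task D, task F} is a vertex cover of size 6: every edge has an endpoint in this set.
No smaller cover exists because worker 1–task B, worker 2–task E, worker 3–task C, worker 4–task D, worker 5–task A, worker 6–task F is a matching of size 6, and a cover must include an endpoint of each of these disjoint edges (König's theorem).

6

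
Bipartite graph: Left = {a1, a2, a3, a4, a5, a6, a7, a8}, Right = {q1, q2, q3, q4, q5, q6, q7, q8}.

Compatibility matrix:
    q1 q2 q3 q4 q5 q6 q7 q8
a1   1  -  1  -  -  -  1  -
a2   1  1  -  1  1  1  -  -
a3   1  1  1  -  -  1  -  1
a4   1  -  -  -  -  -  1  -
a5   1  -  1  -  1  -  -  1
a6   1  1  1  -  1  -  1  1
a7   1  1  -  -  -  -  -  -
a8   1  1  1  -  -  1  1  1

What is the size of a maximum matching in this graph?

For example, pair a1–q3, a2–q4, a3–q1, a4–q7, a5–q5, a6–q8, a7–q2, a8–q6.
All 8 left vertices are matched, so no larger matching exists.

8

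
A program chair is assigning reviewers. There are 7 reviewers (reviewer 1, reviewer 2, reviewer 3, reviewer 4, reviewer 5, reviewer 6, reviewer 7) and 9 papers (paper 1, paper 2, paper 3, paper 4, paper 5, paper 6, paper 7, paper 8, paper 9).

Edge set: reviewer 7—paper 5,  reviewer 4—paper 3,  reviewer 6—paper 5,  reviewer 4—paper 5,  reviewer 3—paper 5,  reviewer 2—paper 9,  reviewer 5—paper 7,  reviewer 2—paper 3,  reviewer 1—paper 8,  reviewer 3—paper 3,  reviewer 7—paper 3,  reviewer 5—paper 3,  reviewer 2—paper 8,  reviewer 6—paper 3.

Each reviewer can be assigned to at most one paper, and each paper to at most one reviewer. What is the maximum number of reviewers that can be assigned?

One maximum matching: reviewer 1→paper 8, reviewer 2→paper 9, reviewer 3→paper 5, reviewer 4→paper 3, reviewer 5→paper 7.
The set {reviewer 3, reviewer 4, reviewer 6, reviewer 7} has only 2 neighbours ({paper 3, paper 5}), so by Hall's theorem at most 5 of the 7 reviewers can be matched.

5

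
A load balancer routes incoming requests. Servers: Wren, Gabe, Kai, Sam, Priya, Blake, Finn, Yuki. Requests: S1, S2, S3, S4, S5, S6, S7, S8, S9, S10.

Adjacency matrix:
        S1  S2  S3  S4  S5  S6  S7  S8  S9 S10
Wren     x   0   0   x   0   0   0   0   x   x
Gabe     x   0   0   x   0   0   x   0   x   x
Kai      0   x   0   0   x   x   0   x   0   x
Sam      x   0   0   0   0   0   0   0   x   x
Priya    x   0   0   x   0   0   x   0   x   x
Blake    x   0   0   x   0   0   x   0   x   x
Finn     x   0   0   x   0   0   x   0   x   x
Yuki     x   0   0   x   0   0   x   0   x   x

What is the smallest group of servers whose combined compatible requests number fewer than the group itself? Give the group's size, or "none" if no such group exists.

6

Take S = {Wren, Gabe, Sam, Priya, Blake, Finn}. Its neighbourhood is {S1, S4, S7, S9, S10}, so |N(S)| = 5 < |S| = 6.
Every subset of size less than 6 has at least as many neighbours as members, so 6 is the minimum.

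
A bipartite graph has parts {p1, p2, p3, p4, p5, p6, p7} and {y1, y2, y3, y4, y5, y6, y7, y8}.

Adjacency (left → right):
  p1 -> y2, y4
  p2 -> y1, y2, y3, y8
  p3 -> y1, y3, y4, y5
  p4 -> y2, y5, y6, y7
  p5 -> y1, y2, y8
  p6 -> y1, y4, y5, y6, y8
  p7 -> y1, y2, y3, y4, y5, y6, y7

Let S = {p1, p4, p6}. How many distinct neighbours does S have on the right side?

The union of neighbours of {p1, p4, p6} is {y1, y2, y4, y5, y6, y7, y8}, which has 7 elements.
Since |N(S)| = 7 ≥ |S| = 3, Hall's condition holds for this subset.

7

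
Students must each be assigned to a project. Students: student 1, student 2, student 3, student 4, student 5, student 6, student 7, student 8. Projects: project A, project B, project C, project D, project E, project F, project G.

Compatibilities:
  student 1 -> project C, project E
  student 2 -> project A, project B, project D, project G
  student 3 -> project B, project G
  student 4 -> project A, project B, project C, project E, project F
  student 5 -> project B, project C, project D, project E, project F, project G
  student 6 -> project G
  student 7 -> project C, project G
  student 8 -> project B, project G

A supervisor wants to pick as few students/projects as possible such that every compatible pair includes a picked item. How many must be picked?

A maximum matching has 7 edges (e.g. student 1–project E, student 2–project A, student 3–project B, student 4–project F, student 5–project D, student 6–project G, student 7–project C).
By König's theorem the minimum vertex cover has the same size. One such cover is {student 1, student 2, student 4, student 5, student 7, project B, project G}.

7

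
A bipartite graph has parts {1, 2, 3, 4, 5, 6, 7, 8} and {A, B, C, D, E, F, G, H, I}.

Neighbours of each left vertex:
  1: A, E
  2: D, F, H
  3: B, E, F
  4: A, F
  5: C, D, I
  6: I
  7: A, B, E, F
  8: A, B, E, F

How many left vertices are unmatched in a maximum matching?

One maximum matching: 1→A, 2→D, 3→E, 4→F, 5→C, 6→I, 7→B.
The set {1, 3, 4, 7, 8} has only 4 neighbours ({A, B, E, F}), so by Hall's theorem at most 7 of the 8 left vertices can be matched.
That matches 7 of the 8, leaving 1 unmatched; no matching can do better.

1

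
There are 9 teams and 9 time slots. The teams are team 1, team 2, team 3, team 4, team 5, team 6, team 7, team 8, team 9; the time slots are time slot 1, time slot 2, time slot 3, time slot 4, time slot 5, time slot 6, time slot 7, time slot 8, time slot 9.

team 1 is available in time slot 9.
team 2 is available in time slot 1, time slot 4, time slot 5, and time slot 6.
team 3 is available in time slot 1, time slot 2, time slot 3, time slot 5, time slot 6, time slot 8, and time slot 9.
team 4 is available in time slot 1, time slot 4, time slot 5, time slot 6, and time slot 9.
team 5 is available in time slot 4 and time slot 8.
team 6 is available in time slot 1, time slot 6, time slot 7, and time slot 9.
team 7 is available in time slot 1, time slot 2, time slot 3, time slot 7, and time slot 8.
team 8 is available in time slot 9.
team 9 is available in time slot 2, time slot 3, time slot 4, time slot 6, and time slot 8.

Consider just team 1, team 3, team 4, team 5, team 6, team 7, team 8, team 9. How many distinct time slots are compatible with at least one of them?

9

The union of neighbours of {team 1, team 3, team 4, team 5, team 6, team 7, team 8, team 9} is {time slot 1, time slot 2, time slot 3, time slot 4, time slot 5, time slot 6, time slot 7, time slot 8, time slot 9}, which has 9 elements.
Since |N(S)| = 9 ≥ |S| = 8, Hall's condition holds for this subset.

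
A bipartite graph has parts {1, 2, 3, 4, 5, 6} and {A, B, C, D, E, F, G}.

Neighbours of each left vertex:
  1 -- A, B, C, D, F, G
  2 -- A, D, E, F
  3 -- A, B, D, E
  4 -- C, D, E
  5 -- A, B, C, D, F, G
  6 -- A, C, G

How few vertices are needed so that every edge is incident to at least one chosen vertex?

6

The 6 edges 1–A, 2–D, 3–B, 4–E, 5–G, 6–C form a matching, so any vertex cover needs at least 6 vertices (one per matched edge).
Conversely {1, 2, 3, 4, 5, 6} meets every edge and has exactly 6 vertices, so 6 is optimal.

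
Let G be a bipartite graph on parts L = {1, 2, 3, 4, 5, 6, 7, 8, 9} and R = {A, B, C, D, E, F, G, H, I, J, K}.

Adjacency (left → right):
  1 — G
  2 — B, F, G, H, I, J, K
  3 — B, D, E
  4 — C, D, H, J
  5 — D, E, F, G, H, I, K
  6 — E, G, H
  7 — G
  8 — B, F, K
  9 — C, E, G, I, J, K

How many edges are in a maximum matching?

8

One maximum matching: 1→G, 2→K, 3→B, 4→C, 5→E, 6→H, 8→F, 9→J.
The set {1, 7} has only 1 neighbour ({G}), so by Hall's theorem at most 8 of the 9 left vertices can be matched.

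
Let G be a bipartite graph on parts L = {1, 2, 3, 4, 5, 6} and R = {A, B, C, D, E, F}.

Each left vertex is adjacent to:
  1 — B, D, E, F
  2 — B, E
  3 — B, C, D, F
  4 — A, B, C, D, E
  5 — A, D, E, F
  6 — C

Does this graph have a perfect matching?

Yes

A valid assignment of size 6: 1→D, 2→B, 3→F, 4→A, 5→E, 6→C.
Every left vertex is matched, so this is a perfect matching.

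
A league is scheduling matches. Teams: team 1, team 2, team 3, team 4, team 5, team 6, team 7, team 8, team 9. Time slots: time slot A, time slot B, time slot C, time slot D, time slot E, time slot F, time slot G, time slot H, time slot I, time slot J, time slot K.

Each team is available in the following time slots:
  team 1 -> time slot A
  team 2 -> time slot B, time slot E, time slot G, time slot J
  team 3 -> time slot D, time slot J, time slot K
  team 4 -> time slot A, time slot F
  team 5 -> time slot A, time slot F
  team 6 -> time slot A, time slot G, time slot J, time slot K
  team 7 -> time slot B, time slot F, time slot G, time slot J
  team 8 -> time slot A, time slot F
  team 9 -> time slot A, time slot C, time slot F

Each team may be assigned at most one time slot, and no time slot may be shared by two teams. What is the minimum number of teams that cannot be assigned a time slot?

One maximum matching: team 1-time slot A, team 2-time slot B, team 3-time slot D, team 4-time slot F, team 6-time slot K, team 7-time slot G, team 9-time slot C.
The set {team 1, team 4, team 5, team 8} has only 2 neighbours ({time slot A, time slot F}), so by Hall's theorem at most 7 of the 9 teams can be matched.
That matches 7 of the 9, leaving 2 unmatched; no matching can do better.

2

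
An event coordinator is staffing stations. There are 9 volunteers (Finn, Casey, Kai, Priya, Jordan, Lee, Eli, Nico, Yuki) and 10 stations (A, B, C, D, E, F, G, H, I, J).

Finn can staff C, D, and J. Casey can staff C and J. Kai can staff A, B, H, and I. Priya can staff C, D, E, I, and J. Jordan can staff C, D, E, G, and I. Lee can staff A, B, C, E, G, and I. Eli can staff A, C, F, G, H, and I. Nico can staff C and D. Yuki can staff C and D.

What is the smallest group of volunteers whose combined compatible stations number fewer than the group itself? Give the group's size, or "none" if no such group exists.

4

Take S = {Finn, Casey, Nico, Yuki}. Its neighbourhood is {C, D, J}, so |N(S)| = 3 < |S| = 4.
Every subset of size less than 4 has at least as many neighbours as members, so 4 is the minimum.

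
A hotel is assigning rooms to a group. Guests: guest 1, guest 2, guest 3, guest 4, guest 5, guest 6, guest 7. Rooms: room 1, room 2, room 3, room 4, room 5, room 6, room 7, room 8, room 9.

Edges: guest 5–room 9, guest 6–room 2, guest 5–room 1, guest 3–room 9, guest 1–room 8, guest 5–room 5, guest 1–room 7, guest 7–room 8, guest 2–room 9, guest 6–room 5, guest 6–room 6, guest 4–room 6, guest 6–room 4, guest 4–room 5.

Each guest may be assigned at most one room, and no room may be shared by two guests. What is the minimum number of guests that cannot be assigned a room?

1

For example, pair guest 1-room 7, guest 2-room 9, guest 4-room 6, guest 5-room 1, guest 6-room 5, guest 7-room 8.
The set {guest 2, guest 3} has only 1 neighbour ({room 9}), so by Hall's theorem at most 6 of the 7 guests can be matched.
That matches 6 of the 7, leaving 1 unmatched; no matching can do better.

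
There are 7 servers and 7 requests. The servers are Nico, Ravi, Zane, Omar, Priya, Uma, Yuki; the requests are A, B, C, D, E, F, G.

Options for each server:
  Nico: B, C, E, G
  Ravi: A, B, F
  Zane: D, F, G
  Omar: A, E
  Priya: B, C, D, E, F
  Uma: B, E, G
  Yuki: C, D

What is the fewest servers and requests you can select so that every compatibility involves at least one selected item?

A maximum matching has 7 edges (e.g. Nico–E, Ravi–F, Zane–G, Omar–A, Priya–D, Uma–B, Yuki–C).
By König's theorem the minimum vertex cover has the same size. One such cover is {Nico, Ravi, Zane, Omar, Priya, Uma, Yuki}.

7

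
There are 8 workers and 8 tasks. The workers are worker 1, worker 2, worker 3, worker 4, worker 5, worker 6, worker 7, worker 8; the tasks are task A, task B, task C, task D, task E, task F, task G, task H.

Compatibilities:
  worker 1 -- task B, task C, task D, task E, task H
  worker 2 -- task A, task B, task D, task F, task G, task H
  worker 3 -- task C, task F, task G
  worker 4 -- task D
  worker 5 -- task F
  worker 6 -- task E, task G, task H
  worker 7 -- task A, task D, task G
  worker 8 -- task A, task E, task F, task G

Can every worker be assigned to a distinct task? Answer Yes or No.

Yes

A valid assignment of size 8: worker 1→task B, worker 2→task H, worker 3→task C, worker 4→task D, worker 5→task F, worker 6→task G, worker 7→task A, worker 8→task E.
All 8 workers are covered.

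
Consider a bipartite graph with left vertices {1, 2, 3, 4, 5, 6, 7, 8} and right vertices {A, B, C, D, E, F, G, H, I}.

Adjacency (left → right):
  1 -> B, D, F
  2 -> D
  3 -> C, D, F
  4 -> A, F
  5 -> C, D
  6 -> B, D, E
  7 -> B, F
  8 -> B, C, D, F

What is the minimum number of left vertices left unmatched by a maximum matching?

2

For example, pair 1-B, 2-D, 3-F, 4-A, 5-C, 6-E.
The set {1, 2, 3, 5, 7, 8} has only 4 neighbours ({B, C, D, F}), so by Hall's theorem at most 6 of the 8 left vertices can be matched.
That matches 6 of the 8, leaving 2 unmatched; no matching can do better.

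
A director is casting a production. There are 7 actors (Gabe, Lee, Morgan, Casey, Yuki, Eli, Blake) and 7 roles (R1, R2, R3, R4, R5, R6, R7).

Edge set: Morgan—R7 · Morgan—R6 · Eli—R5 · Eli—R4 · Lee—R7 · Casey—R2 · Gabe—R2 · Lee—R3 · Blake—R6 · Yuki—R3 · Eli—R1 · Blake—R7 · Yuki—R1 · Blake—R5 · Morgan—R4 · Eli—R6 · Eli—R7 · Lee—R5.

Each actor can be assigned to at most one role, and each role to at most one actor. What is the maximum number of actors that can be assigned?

6

One maximum matching: Gabe→R2, Lee→R5, Morgan→R4, Yuki→R3, Eli→R6, Blake→R7.
The set {Gabe, Casey} has only 1 neighbour ({R2}), so by Hall's theorem at most 6 of the 7 actors can be matched.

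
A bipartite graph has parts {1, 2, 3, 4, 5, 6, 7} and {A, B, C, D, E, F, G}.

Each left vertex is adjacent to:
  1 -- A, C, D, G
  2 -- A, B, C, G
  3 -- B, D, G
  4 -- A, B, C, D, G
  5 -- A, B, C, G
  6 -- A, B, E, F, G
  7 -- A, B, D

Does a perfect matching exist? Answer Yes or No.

No

The set {1, 2, 3, 4, 5, 7} has only 5 neighbours ({A, B, C, D, G}), so by Hall's theorem at most 6 of the 7 left vertices can be matched.
Hence no matching covers every left vertex.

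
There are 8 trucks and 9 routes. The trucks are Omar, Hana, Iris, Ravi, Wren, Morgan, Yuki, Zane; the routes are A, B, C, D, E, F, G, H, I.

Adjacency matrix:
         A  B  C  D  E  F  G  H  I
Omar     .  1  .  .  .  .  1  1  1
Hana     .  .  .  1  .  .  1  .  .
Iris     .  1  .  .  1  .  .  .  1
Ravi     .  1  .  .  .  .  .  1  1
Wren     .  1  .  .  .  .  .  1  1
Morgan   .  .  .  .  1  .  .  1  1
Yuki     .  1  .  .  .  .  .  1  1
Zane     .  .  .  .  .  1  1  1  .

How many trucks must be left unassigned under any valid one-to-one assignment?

For example, pair Omar→G, Hana→D, Iris→B, Ravi→I, Wren→H, Morgan→E, Zane→F.
The set {Iris, Ravi, Wren, Morgan, Yuki} has only 4 neighbours ({B, E, H, I}), so by Hall's theorem at most 7 of the 8 trucks can be matched.
That matches 7 of the 8, leaving 1 unmatched; no matching can do better.

1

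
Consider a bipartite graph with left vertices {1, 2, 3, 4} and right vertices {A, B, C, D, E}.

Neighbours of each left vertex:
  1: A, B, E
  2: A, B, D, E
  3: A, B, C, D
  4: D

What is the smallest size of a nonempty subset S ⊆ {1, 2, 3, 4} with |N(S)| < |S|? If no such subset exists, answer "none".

none

A matching saturating every left vertex exists, for instance 1→A, 2→E, 3→B, 4→D.
By Hall's marriage theorem, this means |N(S)| ≥ |S| for every subset S, so no violating subset exists.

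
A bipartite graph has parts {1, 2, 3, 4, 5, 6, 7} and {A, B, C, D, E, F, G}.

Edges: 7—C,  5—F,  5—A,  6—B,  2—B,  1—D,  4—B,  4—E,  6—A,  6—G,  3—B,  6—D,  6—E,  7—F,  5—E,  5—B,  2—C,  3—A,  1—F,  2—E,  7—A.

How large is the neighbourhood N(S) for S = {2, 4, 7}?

The union of neighbours of {2, 4, 7} is {A, B, C, E, F}, which has 5 elements.
Since |N(S)| = 5 ≥ |S| = 3, Hall's condition holds for this subset.

5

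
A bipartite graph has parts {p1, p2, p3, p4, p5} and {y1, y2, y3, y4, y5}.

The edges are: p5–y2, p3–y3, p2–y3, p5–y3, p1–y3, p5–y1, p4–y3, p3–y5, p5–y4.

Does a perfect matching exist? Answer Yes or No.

No

The set {p1, p2, p4} has only 1 neighbour ({y3}), so by Hall's theorem at most 3 of the 5 left vertices can be matched.
Hence no matching covers every left vertex.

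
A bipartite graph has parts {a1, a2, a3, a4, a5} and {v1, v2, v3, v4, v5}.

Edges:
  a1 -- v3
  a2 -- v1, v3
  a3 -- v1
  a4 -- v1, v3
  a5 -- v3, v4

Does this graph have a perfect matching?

The set {a1, a2, a3, a4} has only 2 neighbours ({v1, v3}), so by Hall's theorem at most 3 of the 5 left vertices can be matched.
Hence no matching covers every left vertex.

No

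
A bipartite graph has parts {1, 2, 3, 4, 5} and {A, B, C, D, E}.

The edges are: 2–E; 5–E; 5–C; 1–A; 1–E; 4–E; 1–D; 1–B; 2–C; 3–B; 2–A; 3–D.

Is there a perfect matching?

For example, pair 1→B, 2→A, 3→D, 4→E, 5→C.
All 5 left vertices are covered.

Yes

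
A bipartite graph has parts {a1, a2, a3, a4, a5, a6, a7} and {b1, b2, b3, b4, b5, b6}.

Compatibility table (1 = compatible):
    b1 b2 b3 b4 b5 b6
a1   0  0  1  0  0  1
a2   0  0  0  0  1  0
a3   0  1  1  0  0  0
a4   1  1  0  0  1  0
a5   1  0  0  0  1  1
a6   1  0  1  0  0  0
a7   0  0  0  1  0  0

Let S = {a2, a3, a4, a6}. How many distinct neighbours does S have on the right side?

4

The union of neighbours of {a2, a3, a4, a6} is {b1, b2, b3, b5}, which has 4 elements.
Since |N(S)| = 4 ≥ |S| = 4, Hall's condition holds for this subset.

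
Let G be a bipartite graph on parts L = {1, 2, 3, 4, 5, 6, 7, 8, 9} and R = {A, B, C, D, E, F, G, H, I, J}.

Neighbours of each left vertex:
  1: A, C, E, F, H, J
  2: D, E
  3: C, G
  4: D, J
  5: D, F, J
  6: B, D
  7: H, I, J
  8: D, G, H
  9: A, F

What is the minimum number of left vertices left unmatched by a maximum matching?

A valid assignment of size 9: 1-A, 2-E, 3-C, 4-D, 5-J, 6-B, 7-H, 8-G, 9-F.
This saturates every left vertex, so 9 is the maximum.
That matches 9 of the 9, leaving 0 unmatched; no matching can do better.

0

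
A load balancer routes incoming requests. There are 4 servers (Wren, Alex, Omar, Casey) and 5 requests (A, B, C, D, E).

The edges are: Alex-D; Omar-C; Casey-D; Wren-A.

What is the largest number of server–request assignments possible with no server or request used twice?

One maximum matching: Wren–A, Alex–D, Omar–C.
The set {Alex, Casey} has only 1 neighbour ({D}), so by Hall's theorem at most 3 of the 4 servers can be matched.

3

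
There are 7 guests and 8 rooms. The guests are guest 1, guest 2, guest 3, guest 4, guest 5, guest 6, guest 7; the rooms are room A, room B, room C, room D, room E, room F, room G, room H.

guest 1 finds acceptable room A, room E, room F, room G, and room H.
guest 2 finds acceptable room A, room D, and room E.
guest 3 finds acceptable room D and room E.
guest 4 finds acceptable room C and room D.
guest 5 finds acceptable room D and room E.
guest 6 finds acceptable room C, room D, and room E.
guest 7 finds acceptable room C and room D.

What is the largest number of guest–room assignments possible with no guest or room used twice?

5

One maximum matching: guest 1→room F, guest 2→room A, guest 3→room D, guest 4→room C, guest 5→room E.
The set {guest 3, guest 4, guest 5, guest 6, guest 7} has only 3 neighbours ({room C, room D, room E}), so by Hall's theorem at most 5 of the 7 guests can be matched.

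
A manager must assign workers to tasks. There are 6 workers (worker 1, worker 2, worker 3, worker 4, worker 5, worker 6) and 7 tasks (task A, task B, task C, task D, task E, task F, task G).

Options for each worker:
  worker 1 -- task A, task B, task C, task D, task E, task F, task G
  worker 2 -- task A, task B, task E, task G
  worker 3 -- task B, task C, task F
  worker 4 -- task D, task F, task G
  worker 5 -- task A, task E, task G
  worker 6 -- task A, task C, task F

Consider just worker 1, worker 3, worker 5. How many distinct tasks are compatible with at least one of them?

The union of neighbours of {worker 1, worker 3, worker 5} is {task A, task B, task C, task D, task E, task F, task G}, which has 7 elements.
Since |N(S)| = 7 ≥ |S| = 3, Hall's condition holds for this subset.

7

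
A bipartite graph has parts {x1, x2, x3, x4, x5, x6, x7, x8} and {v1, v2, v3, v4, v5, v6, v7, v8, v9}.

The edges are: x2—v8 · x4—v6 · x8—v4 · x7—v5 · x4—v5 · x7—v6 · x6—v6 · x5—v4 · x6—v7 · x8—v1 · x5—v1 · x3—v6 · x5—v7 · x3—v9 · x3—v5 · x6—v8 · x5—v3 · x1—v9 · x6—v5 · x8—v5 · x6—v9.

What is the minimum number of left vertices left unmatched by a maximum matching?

1

One maximum matching: x1→v9, x2→v8, x3→v5, x4→v6, x5→v4, x6→v7, x8→v1.
The set {x1, x3, x4, x7} has only 3 neighbours ({v5, v6, v9}), so by Hall's theorem at most 7 of the 8 left vertices can be matched.
That matches 7 of the 8, leaving 1 unmatched; no matching can do better.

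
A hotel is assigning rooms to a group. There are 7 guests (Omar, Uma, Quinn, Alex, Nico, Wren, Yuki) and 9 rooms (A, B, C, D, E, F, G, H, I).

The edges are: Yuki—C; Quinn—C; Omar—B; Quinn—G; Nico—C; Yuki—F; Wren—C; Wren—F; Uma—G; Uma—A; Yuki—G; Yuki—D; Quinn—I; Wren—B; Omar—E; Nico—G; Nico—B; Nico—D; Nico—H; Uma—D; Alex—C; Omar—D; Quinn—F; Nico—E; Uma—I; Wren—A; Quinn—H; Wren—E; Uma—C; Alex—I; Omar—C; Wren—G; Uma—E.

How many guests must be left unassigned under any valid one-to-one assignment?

0

For example, pair Omar-B, Uma-A, Quinn-H, Alex-C, Nico-E, Wren-G, Yuki-F.
This saturates every guest, so 7 is the maximum.
That matches 7 of the 7, leaving 0 unmatched; no matching can do better.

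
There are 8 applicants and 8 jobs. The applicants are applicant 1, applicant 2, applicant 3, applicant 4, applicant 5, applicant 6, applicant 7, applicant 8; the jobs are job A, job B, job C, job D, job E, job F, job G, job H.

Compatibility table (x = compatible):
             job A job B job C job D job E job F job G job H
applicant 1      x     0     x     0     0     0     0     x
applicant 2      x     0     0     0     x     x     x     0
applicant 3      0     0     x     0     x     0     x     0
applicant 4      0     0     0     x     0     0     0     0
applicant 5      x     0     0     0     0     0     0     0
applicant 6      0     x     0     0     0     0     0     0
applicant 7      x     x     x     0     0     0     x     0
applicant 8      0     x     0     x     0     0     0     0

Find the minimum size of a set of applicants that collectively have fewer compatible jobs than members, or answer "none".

3

Take S = {applicant 4, applicant 6, applicant 8}. Its neighbourhood is {job B, job D}, so |N(S)| = 2 < |S| = 3.
Every subset of size less than 3 has at least as many neighbours as members, so 3 is the minimum.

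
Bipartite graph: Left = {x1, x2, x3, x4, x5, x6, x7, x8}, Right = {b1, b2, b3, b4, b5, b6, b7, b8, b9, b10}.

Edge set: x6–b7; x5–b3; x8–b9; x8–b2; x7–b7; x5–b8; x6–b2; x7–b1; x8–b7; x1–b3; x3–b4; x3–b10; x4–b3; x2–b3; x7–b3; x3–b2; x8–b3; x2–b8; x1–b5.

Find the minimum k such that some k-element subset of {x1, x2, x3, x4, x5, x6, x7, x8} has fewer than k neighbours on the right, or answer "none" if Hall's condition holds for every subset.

3

Take S = {x2, x4, x5}. Its neighbourhood is {b3, b8}, so |N(S)| = 2 < |S| = 3.
Every subset of size less than 3 has at least as many neighbours as members, so 3 is the minimum.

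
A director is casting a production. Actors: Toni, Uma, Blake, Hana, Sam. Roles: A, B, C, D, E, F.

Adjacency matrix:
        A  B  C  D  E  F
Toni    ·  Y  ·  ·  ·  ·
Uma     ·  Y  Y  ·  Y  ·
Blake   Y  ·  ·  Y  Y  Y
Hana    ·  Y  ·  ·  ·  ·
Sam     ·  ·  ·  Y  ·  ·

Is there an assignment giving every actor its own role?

No

The set {Toni, Hana} has only 1 neighbour ({B}), so by Hall's theorem at most 4 of the 5 actors can be matched.
Hence no matching covers every actor.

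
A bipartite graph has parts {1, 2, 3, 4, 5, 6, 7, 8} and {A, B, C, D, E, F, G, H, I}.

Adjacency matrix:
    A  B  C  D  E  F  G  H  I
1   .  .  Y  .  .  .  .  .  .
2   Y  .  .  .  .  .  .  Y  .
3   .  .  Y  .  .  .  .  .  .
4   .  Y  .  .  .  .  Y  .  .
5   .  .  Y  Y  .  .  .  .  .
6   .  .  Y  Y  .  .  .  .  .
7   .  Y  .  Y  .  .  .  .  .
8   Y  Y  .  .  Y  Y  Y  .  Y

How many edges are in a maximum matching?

6

A valid assignment of size 6: 1–C, 2–H, 4–G, 5–D, 7–B, 8–A.
The set {1, 3, 5, 6} has only 2 neighbours ({C, D}), so by Hall's theorem at most 6 of the 8 left vertices can be matched.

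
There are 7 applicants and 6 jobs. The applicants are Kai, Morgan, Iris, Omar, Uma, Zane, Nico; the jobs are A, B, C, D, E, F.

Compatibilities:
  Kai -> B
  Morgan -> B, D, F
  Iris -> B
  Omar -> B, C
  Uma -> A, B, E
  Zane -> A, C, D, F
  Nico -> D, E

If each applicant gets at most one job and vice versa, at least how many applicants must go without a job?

A valid assignment of size 6: Kai-B, Morgan-D, Omar-C, Uma-A, Zane-F, Nico-E.
The set {Kai, Iris} has only 1 neighbour ({B}), so by Hall's theorem at most 6 of the 7 applicants can be matched.
That matches 6 of the 7, leaving 1 unmatched; no matching can do better.

1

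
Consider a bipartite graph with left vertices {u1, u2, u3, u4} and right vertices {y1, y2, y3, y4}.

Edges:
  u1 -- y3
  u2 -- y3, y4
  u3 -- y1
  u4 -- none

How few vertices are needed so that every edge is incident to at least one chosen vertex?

3

A maximum matching has 3 edges (e.g. u1–y3, u2–y4, u3–y1).
By König's theorem the minimum vertex cover has the same size. One such cover is {u1, u2, u3}.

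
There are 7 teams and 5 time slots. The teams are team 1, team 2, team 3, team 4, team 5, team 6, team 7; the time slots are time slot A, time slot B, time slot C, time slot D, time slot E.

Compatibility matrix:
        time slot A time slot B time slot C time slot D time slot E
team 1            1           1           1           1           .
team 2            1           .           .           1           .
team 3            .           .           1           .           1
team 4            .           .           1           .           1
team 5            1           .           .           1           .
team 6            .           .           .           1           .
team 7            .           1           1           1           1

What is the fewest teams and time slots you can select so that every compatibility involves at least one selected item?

5

{time slot A, time slot B, time slot C, time slot D, time slot E} is a vertex cover of size 5: every edge has an endpoint in this set.
No smaller cover exists because team 1–time slot B, team 2–time slot A, team 3–time slot E, team 4–time slot C, team 5–time slot D is a matching of size 5, and a cover must include an endpoint of each of these disjoint edges (König's theorem).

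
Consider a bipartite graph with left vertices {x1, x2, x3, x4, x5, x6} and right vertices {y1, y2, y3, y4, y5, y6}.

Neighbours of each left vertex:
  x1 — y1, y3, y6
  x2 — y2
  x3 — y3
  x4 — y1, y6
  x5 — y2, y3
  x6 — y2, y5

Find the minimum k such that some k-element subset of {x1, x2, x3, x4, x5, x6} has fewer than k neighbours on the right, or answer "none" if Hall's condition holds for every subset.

3

Take S = {x2, x3, x5}. Its neighbourhood is {y2, y3}, so |N(S)| = 2 < |S| = 3.
Every subset of size less than 3 has at least as many neighbours as members, so 3 is the minimum.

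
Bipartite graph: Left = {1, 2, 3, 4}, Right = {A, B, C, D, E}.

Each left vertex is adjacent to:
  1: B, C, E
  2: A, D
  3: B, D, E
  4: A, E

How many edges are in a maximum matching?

4

A valid assignment of size 4: 1→B, 2→A, 3→D, 4→E.
All 4 left vertices are matched, so no larger matching exists.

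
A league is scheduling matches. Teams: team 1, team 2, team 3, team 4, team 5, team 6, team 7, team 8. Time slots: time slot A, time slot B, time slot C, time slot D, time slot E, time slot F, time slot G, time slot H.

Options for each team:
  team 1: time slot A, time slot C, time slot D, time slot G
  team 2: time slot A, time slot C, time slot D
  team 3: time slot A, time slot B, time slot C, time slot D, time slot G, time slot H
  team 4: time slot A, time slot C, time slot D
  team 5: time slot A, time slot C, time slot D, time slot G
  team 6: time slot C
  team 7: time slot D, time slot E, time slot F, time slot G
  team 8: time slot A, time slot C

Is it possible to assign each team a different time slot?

No

The set {team 1, team 2, team 4, team 5, team 6, team 8} has only 4 neighbours ({time slot A, time slot C, time slot D, time slot G}), so by Hall's theorem at most 6 of the 8 teams can be matched.
Hence no matching covers every team.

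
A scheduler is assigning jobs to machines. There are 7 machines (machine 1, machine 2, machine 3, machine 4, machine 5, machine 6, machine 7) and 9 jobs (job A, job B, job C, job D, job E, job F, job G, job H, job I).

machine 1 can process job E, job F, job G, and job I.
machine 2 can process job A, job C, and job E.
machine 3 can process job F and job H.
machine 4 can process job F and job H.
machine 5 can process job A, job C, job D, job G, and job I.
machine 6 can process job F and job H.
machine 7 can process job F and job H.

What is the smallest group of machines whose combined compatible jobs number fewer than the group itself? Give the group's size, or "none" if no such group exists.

3

Take S = {machine 3, machine 4, machine 6}. Its neighbourhood is {job F, job H}, so |N(S)| = 2 < |S| = 3.
Every subset of size less than 3 has at least as many neighbours as members, so 3 is the minimum.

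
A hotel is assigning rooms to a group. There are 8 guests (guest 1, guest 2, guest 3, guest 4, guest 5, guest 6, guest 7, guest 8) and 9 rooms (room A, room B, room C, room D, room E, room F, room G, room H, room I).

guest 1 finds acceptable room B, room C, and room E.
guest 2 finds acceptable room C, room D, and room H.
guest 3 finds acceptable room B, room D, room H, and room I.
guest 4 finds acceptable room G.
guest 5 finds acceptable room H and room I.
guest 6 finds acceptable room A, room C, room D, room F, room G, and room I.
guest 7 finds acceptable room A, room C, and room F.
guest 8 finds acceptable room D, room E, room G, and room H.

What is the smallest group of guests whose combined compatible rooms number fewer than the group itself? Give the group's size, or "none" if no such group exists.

A matching saturating every guest exists, for instance guest 1→room B, guest 2→room C, guest 3→room I, guest 4→room G, guest 5→room H, guest 6→room D, guest 7→room F, guest 8→room E.
By Hall's marriage theorem, this means |N(S)| ≥ |S| for every subset S, so no violating subset exists.

none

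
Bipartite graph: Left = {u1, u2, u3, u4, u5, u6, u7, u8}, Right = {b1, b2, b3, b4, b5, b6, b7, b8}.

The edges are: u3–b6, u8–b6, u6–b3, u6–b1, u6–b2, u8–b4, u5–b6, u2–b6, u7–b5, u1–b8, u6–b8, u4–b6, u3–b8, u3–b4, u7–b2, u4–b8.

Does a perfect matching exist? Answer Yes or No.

The set {u1, u2, u3, u4, u5, u8} has only 3 neighbours ({b4, b6, b8}), so by Hall's theorem at most 5 of the 8 left vertices can be matched.
Hence no matching covers every left vertex.

No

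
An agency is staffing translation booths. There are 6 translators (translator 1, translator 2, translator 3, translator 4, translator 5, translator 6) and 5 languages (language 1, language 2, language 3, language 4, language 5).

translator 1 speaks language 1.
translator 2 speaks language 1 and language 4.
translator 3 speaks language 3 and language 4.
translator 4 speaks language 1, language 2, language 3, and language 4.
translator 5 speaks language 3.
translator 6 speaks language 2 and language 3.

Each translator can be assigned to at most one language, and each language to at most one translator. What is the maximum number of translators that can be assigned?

For example, pair translator 1-language 1, translator 2-language 4, translator 3-language 3, translator 4-language 2.
The set {translator 1, translator 2, translator 3, translator 4, translator 5, translator 6} has only 4 neighbours ({language 1, language 2, language 3, language 4}), so by Hall's theorem at most 4 of the 6 translators can be matched.

4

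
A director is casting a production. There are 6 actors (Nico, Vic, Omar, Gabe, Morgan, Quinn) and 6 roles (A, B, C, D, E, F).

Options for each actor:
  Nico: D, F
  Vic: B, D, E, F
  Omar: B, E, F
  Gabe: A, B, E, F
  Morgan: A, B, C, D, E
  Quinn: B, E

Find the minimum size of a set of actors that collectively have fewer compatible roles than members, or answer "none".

A matching saturating every actor exists, for instance Nico→F, Vic→D, Omar→E, Gabe→A, Morgan→C, Quinn→B.
By Hall's marriage theorem, this means |N(S)| ≥ |S| for every subset S, so no violating subset exists.

none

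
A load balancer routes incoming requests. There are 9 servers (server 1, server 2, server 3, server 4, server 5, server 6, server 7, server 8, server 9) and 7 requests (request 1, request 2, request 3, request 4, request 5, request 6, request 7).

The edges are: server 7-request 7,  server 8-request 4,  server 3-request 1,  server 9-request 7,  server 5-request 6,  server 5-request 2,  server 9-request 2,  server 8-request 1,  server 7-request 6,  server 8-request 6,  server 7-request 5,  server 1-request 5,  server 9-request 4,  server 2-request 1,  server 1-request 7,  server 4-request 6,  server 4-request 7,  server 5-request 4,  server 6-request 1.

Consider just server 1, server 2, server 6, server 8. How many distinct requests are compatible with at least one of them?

The union of neighbours of {server 1, server 2, server 6, server 8} is {request 1, request 4, request 5, request 6, request 7}, which has 5 elements.
Since |N(S)| = 5 ≥ |S| = 4, Hall's condition holds for this subset.

5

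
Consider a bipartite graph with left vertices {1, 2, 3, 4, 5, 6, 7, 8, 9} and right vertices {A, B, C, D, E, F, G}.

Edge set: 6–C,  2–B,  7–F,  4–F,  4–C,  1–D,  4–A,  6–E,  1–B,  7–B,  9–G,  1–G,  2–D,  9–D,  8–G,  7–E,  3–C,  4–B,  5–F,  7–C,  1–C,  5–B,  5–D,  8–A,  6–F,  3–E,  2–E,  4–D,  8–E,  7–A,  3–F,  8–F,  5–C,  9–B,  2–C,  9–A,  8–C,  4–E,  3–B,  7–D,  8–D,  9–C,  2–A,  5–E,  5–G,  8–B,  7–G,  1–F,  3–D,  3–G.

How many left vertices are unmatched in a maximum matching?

A valid assignment of size 7: 1→F, 2→D, 3→E, 4→A, 5→B, 6→C, 7→G.
The set {1, 2, 3, 4, 5, 6, 7, 8, 9} has only 7 neighbours ({A, B, C, D, E, F, G}), so by Hall's theorem at most 7 of the 9 left vertices can be matched.
That matches 7 of the 9, leaving 2 unmatched; no matching can do better.

2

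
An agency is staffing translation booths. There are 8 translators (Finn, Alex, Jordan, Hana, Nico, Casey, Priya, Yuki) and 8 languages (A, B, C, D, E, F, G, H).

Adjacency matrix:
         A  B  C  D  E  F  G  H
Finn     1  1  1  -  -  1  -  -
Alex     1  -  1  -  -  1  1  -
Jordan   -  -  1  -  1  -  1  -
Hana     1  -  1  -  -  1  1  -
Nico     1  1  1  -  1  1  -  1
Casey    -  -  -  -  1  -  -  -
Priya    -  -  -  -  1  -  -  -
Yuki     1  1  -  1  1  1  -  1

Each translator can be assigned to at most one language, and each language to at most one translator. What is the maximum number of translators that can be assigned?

A valid assignment of size 7: Finn-B, Alex-F, Jordan-C, Hana-G, Nico-H, Casey-E, Yuki-A.
The set {Casey, Priya} has only 1 neighbour ({E}), so by Hall's theorem at most 7 of the 8 translators can be matched.

7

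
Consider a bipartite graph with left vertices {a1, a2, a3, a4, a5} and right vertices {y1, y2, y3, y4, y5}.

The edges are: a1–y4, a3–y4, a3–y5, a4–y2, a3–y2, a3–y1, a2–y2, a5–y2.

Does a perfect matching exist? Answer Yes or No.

The set {a2, a4, a5} has only 1 neighbour ({y2}), so by Hall's theorem at most 3 of the 5 left vertices can be matched.
Hence no matching covers every left vertex.

No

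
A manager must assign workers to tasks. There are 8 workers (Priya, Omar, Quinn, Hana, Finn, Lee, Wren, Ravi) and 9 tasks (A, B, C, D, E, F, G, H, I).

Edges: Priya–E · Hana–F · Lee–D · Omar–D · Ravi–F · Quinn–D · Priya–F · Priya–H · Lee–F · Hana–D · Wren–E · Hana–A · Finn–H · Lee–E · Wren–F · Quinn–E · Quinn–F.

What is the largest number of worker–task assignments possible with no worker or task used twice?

For example, pair Priya→E, Omar→D, Quinn→F, Hana→A, Finn→H.
The set {Priya, Omar, Quinn, Finn, Lee, Wren, Ravi} has only 4 neighbours ({D, E, F, H}), so by Hall's theorem at most 5 of the 8 workers can be matched.

5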